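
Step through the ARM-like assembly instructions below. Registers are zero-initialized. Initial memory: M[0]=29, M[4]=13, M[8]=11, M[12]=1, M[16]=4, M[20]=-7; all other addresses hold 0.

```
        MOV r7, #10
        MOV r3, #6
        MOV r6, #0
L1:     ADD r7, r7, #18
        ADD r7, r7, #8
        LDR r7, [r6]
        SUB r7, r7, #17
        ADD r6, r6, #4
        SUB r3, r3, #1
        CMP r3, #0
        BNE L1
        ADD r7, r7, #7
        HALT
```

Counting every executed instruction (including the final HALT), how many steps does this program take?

MOV r7, #10 → r7=10
MOV r3, #6 → r3=6
MOV r6, #0 → r6=0
ADD r7, r7, #18 → r7=10+18=28
ADD r7, r7, #8 → r7=28+8=36
LDR r7, [r6] → r7=M[0]=29
SUB r7, r7, #17 → r7=29-17=12
ADD r6, r6, #4 → r6=0+4=4
SUB r3, r3, #1 → r3=6-1=5
CMP r3, #0  (cmp 5,0)
BNE L1: taken
ADD r7, r7, #18 → r7=12+18=30
ADD r7, r7, #8 → r7=30+8=38
LDR r7, [r6] → r7=M[4]=13
SUB r7, r7, #17 → r7=13-17=-4
ADD r6, r6, #4 → r6=4+4=8
SUB r3, r3, #1 → r3=5-1=4
CMP r3, #0  (cmp 4,0)
BNE L1: taken
ADD r7, r7, #18 → r7=(-4)+18=14
ADD r7, r7, #8 → r7=14+8=22
LDR r7, [r6] → r7=M[8]=11
SUB r7, r7, #17 → r7=11-17=-6
ADD r6, r6, #4 → r6=8+4=12
SUB r3, r3, #1 → r3=4-1=3
CMP r3, #0  (cmp 3,0)
BNE L1: taken
ADD r7, r7, #18 → r7=(-6)+18=12
ADD r7, r7, #8 → r7=12+8=20
LDR r7, [r6] → r7=M[12]=1
SUB r7, r7, #17 → r7=1-17=-16
ADD r6, r6, #4 → r6=12+4=16
SUB r3, r3, #1 → r3=3-1=2
CMP r3, #0  (cmp 2,0)
BNE L1: taken
ADD r7, r7, #18 → r7=(-16)+18=2
ADD r7, r7, #8 → r7=2+8=10
LDR r7, [r6] → r7=M[16]=4
SUB r7, r7, #17 → r7=4-17=-13
ADD r6, r6, #4 → r6=16+4=20
SUB r3, r3, #1 → r3=2-1=1
CMP r3, #0  (cmp 1,0)
BNE L1: taken
ADD r7, r7, #18 → r7=(-13)+18=5
ADD r7, r7, #8 → r7=5+8=13
LDR r7, [r6] → r7=M[20]=-7
SUB r7, r7, #17 → r7=(-7)-17=-24
ADD r6, r6, #4 → r6=20+4=24
SUB r3, r3, #1 → r3=1-1=0
CMP r3, #0  (cmp 0,0)
BNE L1: not taken
ADD r7, r7, #7 → r7=(-24)+7=-17
halt.
Total executed instructions: 53.

53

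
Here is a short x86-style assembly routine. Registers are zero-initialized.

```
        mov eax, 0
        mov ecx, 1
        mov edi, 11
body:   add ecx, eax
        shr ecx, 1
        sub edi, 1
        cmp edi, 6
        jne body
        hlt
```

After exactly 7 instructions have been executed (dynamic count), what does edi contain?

mov eax, 0 → eax=0
mov ecx, 1 → ecx=1
mov edi, 11 → edi=11
add ecx, eax → ecx=1+0=1
shr ecx, 1 → ecx=1>>1=0
sub edi, 1 → edi=11-1=10
cmp edi, 6  (cmp 10,6)
After step 7: edi = 10.

10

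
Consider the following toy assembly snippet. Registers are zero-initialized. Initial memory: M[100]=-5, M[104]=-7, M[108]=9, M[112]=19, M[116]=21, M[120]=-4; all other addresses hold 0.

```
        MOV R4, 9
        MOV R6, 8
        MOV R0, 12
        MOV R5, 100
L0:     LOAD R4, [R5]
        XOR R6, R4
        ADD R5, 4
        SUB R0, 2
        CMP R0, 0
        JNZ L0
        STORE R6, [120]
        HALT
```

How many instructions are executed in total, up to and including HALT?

42

MOV R4, 9 → R4=9
MOV R6, 8 → R6=8
MOV R0, 12 → R0=12
MOV R5, 100 → R5=100
LOAD R4, [R5] → R4=M[100]=-5
XOR R6, R4 → R6=8^(-5)=-13
ADD R5, 4 → R5=100+4=104
SUB R0, 2 → R0=12-2=10
CMP R0, 0  (cmp 10,0)
JNZ L0: taken
LOAD R4, [R5] → R4=M[104]=-7
XOR R6, R4 → R6=(-13)^(-7)=10
ADD R5, 4 → R5=104+4=108
SUB R0, 2 → R0=10-2=8
CMP R0, 0  (cmp 8,0)
JNZ L0: taken
LOAD R4, [R5] → R4=M[108]=9
XOR R6, R4 → R6=10^9=3
ADD R5, 4 → R5=108+4=112
SUB R0, 2 → R0=8-2=6
CMP R0, 0  (cmp 6,0)
JNZ L0: taken
LOAD R4, [R5] → R4=M[112]=19
XOR R6, R4 → R6=3^19=16
ADD R5, 4 → R5=112+4=116
SUB R0, 2 → R0=6-2=4
CMP R0, 0  (cmp 4,0)
JNZ L0: taken
LOAD R4, [R5] → R4=M[116]=21
XOR R6, R4 → R6=16^21=5
ADD R5, 4 → R5=116+4=120
SUB R0, 2 → R0=4-2=2
CMP R0, 0  (cmp 2,0)
JNZ L0: taken
LOAD R4, [R5] → R4=M[120]=-4
XOR R6, R4 → R6=5^(-4)=-7
ADD R5, 4 → R5=120+4=124
SUB R0, 2 → R0=2-2=0
CMP R0, 0  (cmp 0,0)
JNZ L0: not taken
STORE R6, [120] → M[120]=-7
halt.
Total executed instructions: 42.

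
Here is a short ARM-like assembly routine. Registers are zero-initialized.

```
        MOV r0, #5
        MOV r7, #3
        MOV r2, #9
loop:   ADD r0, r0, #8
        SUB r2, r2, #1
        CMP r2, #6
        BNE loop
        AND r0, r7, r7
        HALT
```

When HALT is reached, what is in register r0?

3

MOV r0, #5 → r0=5
MOV r7, #3 → r7=3
MOV r2, #9 → r2=9
ADD r0, r0, #8 → r0=5+8=13
SUB r2, r2, #1 → r2=9-1=8
CMP r2, #6  (cmp 8,6)
BNE loop: taken
ADD r0, r0, #8 → r0=13+8=21
SUB r2, r2, #1 → r2=8-1=7
CMP r2, #6  (cmp 7,6)
BNE loop: taken
ADD r0, r0, #8 → r0=21+8=29
SUB r2, r2, #1 → r2=7-1=6
CMP r2, #6  (cmp 6,6)
BNE loop: not taken
AND r0, r7, r7 → r0=3&3=3
halt.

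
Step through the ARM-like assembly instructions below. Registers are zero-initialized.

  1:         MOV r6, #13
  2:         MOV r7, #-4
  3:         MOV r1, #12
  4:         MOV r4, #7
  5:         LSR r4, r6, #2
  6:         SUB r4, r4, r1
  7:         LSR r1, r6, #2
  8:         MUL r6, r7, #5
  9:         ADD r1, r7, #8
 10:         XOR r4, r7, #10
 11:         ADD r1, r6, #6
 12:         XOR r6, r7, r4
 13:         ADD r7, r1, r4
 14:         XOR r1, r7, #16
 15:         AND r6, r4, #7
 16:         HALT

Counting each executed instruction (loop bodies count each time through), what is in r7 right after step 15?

after MOV r6, #13: r6=13
after MOV r7, #-4: r7=-4
after MOV r1, #12: r1=12
after MOV r4, #7: r4=7
after LSR r4, r6, #2: r4=13>>2=3
after SUB r4, r4, r1: r4=3-12=-9
after LSR r1, r6, #2: r1=13>>2=3
after MUL r6, r7, #5: r6=(-4)*5=-20
after ADD r1, r7, #8: r1=(-4)+8=4
after XOR r4, r7, #10: r4=(-4)^10=-10
after ADD r1, r6, #6: r1=(-20)+6=-14
after XOR r6, r7, r4: r6=(-4)^(-10)=10
after ADD r7, r1, r4: r7=(-14)+(-10)=-24
after XOR r1, r7, #16: r1=(-24)^16=-8
after AND r6, r4, #7: r6=(-10)&7=6
After step 15: r7 = -24.

-24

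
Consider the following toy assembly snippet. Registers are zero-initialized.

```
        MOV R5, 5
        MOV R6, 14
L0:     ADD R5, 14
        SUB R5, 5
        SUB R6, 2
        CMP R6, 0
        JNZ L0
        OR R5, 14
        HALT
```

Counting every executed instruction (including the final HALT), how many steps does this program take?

39

MOV R5, 5 → R5=5
MOV R6, 14 → R6=14
ADD R5, 14 → R5=5+14=19
SUB R5, 5 → R5=19-5=14
SUB R6, 2 → R6=14-2=12
CMP R6, 0  (cmp 12,0)
JNZ L0: taken
ADD R5, 14 → R5=14+14=28
SUB R5, 5 → R5=28-5=23
SUB R6, 2 → R6=12-2=10
CMP R6, 0  (cmp 10,0)
JNZ L0: taken
ADD R5, 14 → R5=23+14=37
SUB R5, 5 → R5=37-5=32
SUB R6, 2 → R6=10-2=8
CMP R6, 0  (cmp 8,0)
JNZ L0: taken
ADD R5, 14 → R5=32+14=46
SUB R5, 5 → R5=46-5=41
SUB R6, 2 → R6=8-2=6
CMP R6, 0  (cmp 6,0)
JNZ L0: taken
ADD R5, 14 → R5=41+14=55
SUB R5, 5 → R5=55-5=50
SUB R6, 2 → R6=6-2=4
CMP R6, 0  (cmp 4,0)
JNZ L0: taken
ADD R5, 14 → R5=50+14=64
SUB R5, 5 → R5=64-5=59
SUB R6, 2 → R6=4-2=2
CMP R6, 0  (cmp 2,0)
JNZ L0: taken
ADD R5, 14 → R5=59+14=73
SUB R5, 5 → R5=73-5=68
SUB R6, 2 → R6=2-2=0
CMP R6, 0  (cmp 0,0)
JNZ L0: not taken
OR R5, 14 → R5=68|14=78
halt.
Total executed instructions: 39.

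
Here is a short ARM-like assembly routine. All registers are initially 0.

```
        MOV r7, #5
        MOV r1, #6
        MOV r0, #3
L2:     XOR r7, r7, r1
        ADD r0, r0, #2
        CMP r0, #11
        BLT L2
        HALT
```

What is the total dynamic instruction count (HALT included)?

20

MOV r7, #5 → r7=5
MOV r1, #6 → r1=6
MOV r0, #3 → r0=3
XOR r7, r7, r1 → r7=5^6=3
ADD r0, r0, #2 → r0=3+2=5
CMP r0, #11  (cmp 5,11)
BLT L2: taken
XOR r7, r7, r1 → r7=3^6=5
ADD r0, r0, #2 → r0=5+2=7
CMP r0, #11  (cmp 7,11)
BLT L2: taken
XOR r7, r7, r1 → r7=5^6=3
ADD r0, r0, #2 → r0=7+2=9
CMP r0, #11  (cmp 9,11)
BLT L2: taken
XOR r7, r7, r1 → r7=3^6=5
ADD r0, r0, #2 → r0=9+2=11
CMP r0, #11  (cmp 11,11)
BLT L2: not taken
halt.
Total executed instructions: 20.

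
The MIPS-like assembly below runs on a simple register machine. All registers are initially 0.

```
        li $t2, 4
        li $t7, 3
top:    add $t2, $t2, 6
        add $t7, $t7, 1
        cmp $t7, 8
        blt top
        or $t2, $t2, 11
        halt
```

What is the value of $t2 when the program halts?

43

$t2=4
$t7=3
$t2=4+6=10
$t7=3+1=4
cmp $t7, 8  (cmp 4,8)
blt top: taken
$t2=10+6=16
$t7=4+1=5
cmp $t7, 8  (cmp 5,8)
blt top: taken
$t2=16+6=22
$t7=5+1=6
cmp $t7, 8  (cmp 6,8)
blt top: taken
$t2=22+6=28
$t7=6+1=7
cmp $t7, 8  (cmp 7,8)
blt top: taken
$t2=28+6=34
$t7=7+1=8
cmp $t7, 8  (cmp 8,8)
blt top: not taken
$t2=34|11=43
halt.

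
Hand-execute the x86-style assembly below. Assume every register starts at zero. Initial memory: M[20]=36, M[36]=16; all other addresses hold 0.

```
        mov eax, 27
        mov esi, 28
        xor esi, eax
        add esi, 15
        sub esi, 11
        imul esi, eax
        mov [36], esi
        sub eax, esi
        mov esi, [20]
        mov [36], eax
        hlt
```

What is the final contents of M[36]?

after mov eax, 27: eax=27
after mov esi, 28: esi=28
after xor esi, eax: esi=28^27=7
after add esi, 15: esi=7+15=22
after sub esi, 11: esi=22-11=11
after imul esi, eax: esi=11*27=297
mov [36], esi → M[36]=297
after sub eax, esi: eax=27-297=-270
after mov esi, [20]: esi=M[20]=36
mov [36], eax → M[36]=-270
halt.

-270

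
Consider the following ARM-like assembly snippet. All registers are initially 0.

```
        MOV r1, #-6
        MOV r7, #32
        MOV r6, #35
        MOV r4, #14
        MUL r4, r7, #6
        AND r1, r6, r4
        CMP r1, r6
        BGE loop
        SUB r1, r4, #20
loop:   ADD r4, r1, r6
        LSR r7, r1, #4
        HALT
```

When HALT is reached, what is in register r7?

MOV r1, #-6 → r1=-6
MOV r7, #32 → r7=32
MOV r6, #35 → r6=35
MOV r4, #14 → r4=14
MUL r4, r7, #6 → r4=32*6=192
AND r1, r6, r4 → r1=35&192=0
CMP r1, r6  (cmp 0,35)
BGE loop: not taken
SUB r1, r4, #20 → r1=192-20=172
ADD r4, r1, r6 → r4=172+35=207
LSR r7, r1, #4 → r7=172>>4=10
halt.

10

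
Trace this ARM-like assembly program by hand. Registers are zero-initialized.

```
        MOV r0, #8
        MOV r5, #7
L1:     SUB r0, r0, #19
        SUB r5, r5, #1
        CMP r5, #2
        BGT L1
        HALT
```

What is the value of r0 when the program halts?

MOV r0, #8 → r0=8
MOV r5, #7 → r5=7
SUB r0, r0, #19 → r0=8-19=-11
SUB r5, r5, #1 → r5=7-1=6
CMP r5, #2  (cmp 6,2)
BGT L1: taken
SUB r0, r0, #19 → r0=(-11)-19=-30
SUB r5, r5, #1 → r5=6-1=5
CMP r5, #2  (cmp 5,2)
BGT L1: taken
SUB r0, r0, #19 → r0=(-30)-19=-49
SUB r5, r5, #1 → r5=5-1=4
CMP r5, #2  (cmp 4,2)
BGT L1: taken
SUB r0, r0, #19 → r0=(-49)-19=-68
SUB r5, r5, #1 → r5=4-1=3
CMP r5, #2  (cmp 3,2)
BGT L1: taken
SUB r0, r0, #19 → r0=(-68)-19=-87
SUB r5, r5, #1 → r5=3-1=2
CMP r5, #2  (cmp 2,2)
BGT L1: not taken
halt.

-87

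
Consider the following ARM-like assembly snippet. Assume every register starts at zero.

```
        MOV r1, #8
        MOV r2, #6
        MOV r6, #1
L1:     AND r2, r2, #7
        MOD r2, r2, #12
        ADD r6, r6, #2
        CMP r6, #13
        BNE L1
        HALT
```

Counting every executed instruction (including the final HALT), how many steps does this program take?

after MOV r1, #8: r1=8
after MOV r2, #6: r2=6
after MOV r6, #1: r6=1
after AND r2, r2, #7: r2=6&7=6
after MOD r2, r2, #12: r2=6%12=6
after ADD r6, r6, #2: r6=1+2=3
CMP r6, #13  (cmp 3,13)
BNE L1: taken
after AND r2, r2, #7: r2=6&7=6
after MOD r2, r2, #12: r2=6%12=6
after ADD r6, r6, #2: r6=3+2=5
CMP r6, #13  (cmp 5,13)
BNE L1: taken
after AND r2, r2, #7: r2=6&7=6
after MOD r2, r2, #12: r2=6%12=6
after ADD r6, r6, #2: r6=5+2=7
CMP r6, #13  (cmp 7,13)
BNE L1: taken
after AND r2, r2, #7: r2=6&7=6
after MOD r2, r2, #12: r2=6%12=6
after ADD r6, r6, #2: r6=7+2=9
CMP r6, #13  (cmp 9,13)
BNE L1: taken
after AND r2, r2, #7: r2=6&7=6
after MOD r2, r2, #12: r2=6%12=6
after ADD r6, r6, #2: r6=9+2=11
CMP r6, #13  (cmp 11,13)
BNE L1: taken
after AND r2, r2, #7: r2=6&7=6
after MOD r2, r2, #12: r2=6%12=6
after ADD r6, r6, #2: r6=11+2=13
CMP r6, #13  (cmp 13,13)
BNE L1: not taken
halt.
Total executed instructions: 34.

34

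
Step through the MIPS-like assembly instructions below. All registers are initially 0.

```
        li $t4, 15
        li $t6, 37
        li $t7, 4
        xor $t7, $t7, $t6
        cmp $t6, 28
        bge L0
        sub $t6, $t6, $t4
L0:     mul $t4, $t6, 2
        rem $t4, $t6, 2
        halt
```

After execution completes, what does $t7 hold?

33

after li $t4, 15: $t4=15
after li $t6, 37: $t6=37
after li $t7, 4: $t7=4
after xor $t7, $t7, $t6: $t7=4^37=33
cmp $t6, 28  (cmp 37,28)
bge L0: taken
after mul $t4, $t6, 2: $t4=37*2=74
after rem $t4, $t6, 2: $t4=37%2=1
halt.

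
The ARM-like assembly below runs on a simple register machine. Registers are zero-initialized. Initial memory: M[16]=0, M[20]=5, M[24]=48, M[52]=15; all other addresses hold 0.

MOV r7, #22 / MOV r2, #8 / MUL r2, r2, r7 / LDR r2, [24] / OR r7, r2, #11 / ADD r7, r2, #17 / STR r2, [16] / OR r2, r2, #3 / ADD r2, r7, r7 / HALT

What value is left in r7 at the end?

65

MOV r7, #22 → r7=22
MOV r2, #8 → r2=8
MUL r2, r2, r7 → r2=8*22=176
LDR r2, [24] → r2=M[24]=48
OR r7, r2, #11 → r7=48|11=59
ADD r7, r2, #17 → r7=48+17=65
STR r2, [16] → M[16]=48
OR r2, r2, #3 → r2=48|3=51
ADD r2, r7, r7 → r2=65+65=130
halt.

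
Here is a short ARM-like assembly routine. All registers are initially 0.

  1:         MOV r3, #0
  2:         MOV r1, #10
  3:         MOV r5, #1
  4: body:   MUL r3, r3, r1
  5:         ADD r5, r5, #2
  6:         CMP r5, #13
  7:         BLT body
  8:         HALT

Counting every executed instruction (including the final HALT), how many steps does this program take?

MOV r3, #0 → r3=0
MOV r1, #10 → r1=10
MOV r5, #1 → r5=1
MUL r3, r3, r1 → r3=0*10=0
ADD r5, r5, #2 → r5=1+2=3
CMP r5, #13  (cmp 3,13)
BLT body: taken
MUL r3, r3, r1 → r3=0*10=0
ADD r5, r5, #2 → r5=3+2=5
CMP r5, #13  (cmp 5,13)
BLT body: taken
MUL r3, r3, r1 → r3=0*10=0
ADD r5, r5, #2 → r5=5+2=7
CMP r5, #13  (cmp 7,13)
BLT body: taken
MUL r3, r3, r1 → r3=0*10=0
ADD r5, r5, #2 → r5=7+2=9
CMP r5, #13  (cmp 9,13)
BLT body: taken
MUL r3, r3, r1 → r3=0*10=0
ADD r5, r5, #2 → r5=9+2=11
CMP r5, #13  (cmp 11,13)
BLT body: taken
MUL r3, r3, r1 → r3=0*10=0
ADD r5, r5, #2 → r5=11+2=13
CMP r5, #13  (cmp 13,13)
BLT body: not taken
halt.
Total executed instructions: 28.

28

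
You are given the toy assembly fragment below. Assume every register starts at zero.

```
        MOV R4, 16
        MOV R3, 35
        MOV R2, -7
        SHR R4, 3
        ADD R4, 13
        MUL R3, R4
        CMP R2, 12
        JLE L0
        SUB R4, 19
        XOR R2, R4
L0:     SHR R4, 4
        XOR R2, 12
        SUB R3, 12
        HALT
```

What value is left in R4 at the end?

after MOV R4, 16: R4=16
after MOV R3, 35: R3=35
after MOV R2, -7: R2=-7
after SHR R4, 3: R4=16>>3=2
after ADD R4, 13: R4=2+13=15
after MUL R3, R4: R3=35*15=525
CMP R2, 12  (cmp -7,12)
JLE L0: taken
after SHR R4, 4: R4=15>>4=0
after XOR R2, 12: R2=(-7)^12=-11
after SUB R3, 12: R3=525-12=513
halt.

0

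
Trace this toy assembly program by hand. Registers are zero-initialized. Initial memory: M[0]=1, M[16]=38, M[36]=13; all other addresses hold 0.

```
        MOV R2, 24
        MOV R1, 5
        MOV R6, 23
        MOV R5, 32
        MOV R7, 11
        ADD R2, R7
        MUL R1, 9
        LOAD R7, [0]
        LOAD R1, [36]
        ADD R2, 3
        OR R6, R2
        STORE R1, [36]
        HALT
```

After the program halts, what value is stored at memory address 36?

13

R2=24
R1=5
R6=23
R5=32
R7=11
R2=24+11=35
R1=5*9=45
R7=M[0]=1
R1=M[36]=13
R2=35+3=38
R6=23|38=55
STORE R1, [36] → M[36]=13
halt.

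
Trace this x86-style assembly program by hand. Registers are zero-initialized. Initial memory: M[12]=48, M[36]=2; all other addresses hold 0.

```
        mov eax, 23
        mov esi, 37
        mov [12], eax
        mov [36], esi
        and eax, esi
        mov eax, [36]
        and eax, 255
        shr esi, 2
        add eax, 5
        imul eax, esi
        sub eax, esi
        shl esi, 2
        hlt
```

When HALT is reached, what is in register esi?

36

eax=23
esi=37
mov [12], eax → M[12]=23
mov [36], esi → M[36]=37
eax=23&37=5
eax=M[36]=37
eax=37&255=37
esi=37>>2=9
eax=37+5=42
eax=42*9=378
eax=378-9=369
esi=9<<2=36
halt.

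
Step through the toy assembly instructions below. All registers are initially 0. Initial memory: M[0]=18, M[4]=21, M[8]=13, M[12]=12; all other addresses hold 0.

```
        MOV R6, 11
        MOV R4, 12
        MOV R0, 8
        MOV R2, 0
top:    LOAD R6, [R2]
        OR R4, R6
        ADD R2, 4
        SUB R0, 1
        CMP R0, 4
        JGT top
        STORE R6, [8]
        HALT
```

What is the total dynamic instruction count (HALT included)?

after MOV R6, 11: R6=11
after MOV R4, 12: R4=12
after MOV R0, 8: R0=8
after MOV R2, 0: R2=0
after LOAD R6, [R2]: R6=M[0]=18
after OR R4, R6: R4=12|18=30
after ADD R2, 4: R2=0+4=4
after SUB R0, 1: R0=8-1=7
CMP R0, 4  (cmp 7,4)
JGT top: taken
after LOAD R6, [R2]: R6=M[4]=21
after OR R4, R6: R4=30|21=31
after ADD R2, 4: R2=4+4=8
after SUB R0, 1: R0=7-1=6
CMP R0, 4  (cmp 6,4)
JGT top: taken
after LOAD R6, [R2]: R6=M[8]=13
after OR R4, R6: R4=31|13=31
after ADD R2, 4: R2=8+4=12
after SUB R0, 1: R0=6-1=5
CMP R0, 4  (cmp 5,4)
JGT top: taken
after LOAD R6, [R2]: R6=M[12]=12
after OR R4, R6: R4=31|12=31
after ADD R2, 4: R2=12+4=16
after SUB R0, 1: R0=5-1=4
CMP R0, 4  (cmp 4,4)
JGT top: not taken
STORE R6, [8] → M[8]=12
halt.
Total executed instructions: 30.

30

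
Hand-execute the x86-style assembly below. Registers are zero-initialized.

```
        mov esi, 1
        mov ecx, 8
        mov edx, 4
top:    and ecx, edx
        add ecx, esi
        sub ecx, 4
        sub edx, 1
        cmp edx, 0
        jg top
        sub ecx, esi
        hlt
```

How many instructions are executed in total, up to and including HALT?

29

after mov esi, 1: esi=1
after mov ecx, 8: ecx=8
after mov edx, 4: edx=4
after and ecx, edx: ecx=8&4=0
after add ecx, esi: ecx=0+1=1
after sub ecx, 4: ecx=1-4=-3
after sub edx, 1: edx=4-1=3
cmp edx, 0  (cmp 3,0)
jg top: taken
after and ecx, edx: ecx=(-3)&3=1
after add ecx, esi: ecx=1+1=2
after sub ecx, 4: ecx=2-4=-2
after sub edx, 1: edx=3-1=2
cmp edx, 0  (cmp 2,0)
jg top: taken
after and ecx, edx: ecx=(-2)&2=2
after add ecx, esi: ecx=2+1=3
after sub ecx, 4: ecx=3-4=-1
after sub edx, 1: edx=2-1=1
cmp edx, 0  (cmp 1,0)
jg top: taken
after and ecx, edx: ecx=(-1)&1=1
after add ecx, esi: ecx=1+1=2
after sub ecx, 4: ecx=2-4=-2
after sub edx, 1: edx=1-1=0
cmp edx, 0  (cmp 0,0)
jg top: not taken
after sub ecx, esi: ecx=(-2)-1=-3
halt.
Total executed instructions: 29.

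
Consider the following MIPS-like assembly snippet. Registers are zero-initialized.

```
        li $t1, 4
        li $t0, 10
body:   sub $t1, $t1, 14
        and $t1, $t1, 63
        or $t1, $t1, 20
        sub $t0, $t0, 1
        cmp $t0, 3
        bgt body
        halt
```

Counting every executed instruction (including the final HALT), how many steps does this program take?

li $t1, 4 → $t1=4
li $t0, 10 → $t0=10
sub $t1, $t1, 14 → $t1=4-14=-10
and $t1, $t1, 63 → $t1=(-10)&63=54
or $t1, $t1, 20 → $t1=54|20=54
sub $t0, $t0, 1 → $t0=10-1=9
cmp $t0, 3  (cmp 9,3)
bgt body: taken
sub $t1, $t1, 14 → $t1=54-14=40
and $t1, $t1, 63 → $t1=40&63=40
or $t1, $t1, 20 → $t1=40|20=60
sub $t0, $t0, 1 → $t0=9-1=8
cmp $t0, 3  (cmp 8,3)
bgt body: taken
sub $t1, $t1, 14 → $t1=60-14=46
and $t1, $t1, 63 → $t1=46&63=46
or $t1, $t1, 20 → $t1=46|20=62
sub $t0, $t0, 1 → $t0=8-1=7
cmp $t0, 3  (cmp 7,3)
bgt body: taken
sub $t1, $t1, 14 → $t1=62-14=48
and $t1, $t1, 63 → $t1=48&63=48
or $t1, $t1, 20 → $t1=48|20=52
sub $t0, $t0, 1 → $t0=7-1=6
cmp $t0, 3  (cmp 6,3)
bgt body: taken
sub $t1, $t1, 14 → $t1=52-14=38
and $t1, $t1, 63 → $t1=38&63=38
or $t1, $t1, 20 → $t1=38|20=54
sub $t0, $t0, 1 → $t0=6-1=5
cmp $t0, 3  (cmp 5,3)
bgt body: taken
sub $t1, $t1, 14 → $t1=54-14=40
and $t1, $t1, 63 → $t1=40&63=40
or $t1, $t1, 20 → $t1=40|20=60
sub $t0, $t0, 1 → $t0=5-1=4
cmp $t0, 3  (cmp 4,3)
bgt body: taken
sub $t1, $t1, 14 → $t1=60-14=46
and $t1, $t1, 63 → $t1=46&63=46
or $t1, $t1, 20 → $t1=46|20=62
sub $t0, $t0, 1 → $t0=4-1=3
cmp $t0, 3  (cmp 3,3)
bgt body: not taken
halt.
Total executed instructions: 45.

45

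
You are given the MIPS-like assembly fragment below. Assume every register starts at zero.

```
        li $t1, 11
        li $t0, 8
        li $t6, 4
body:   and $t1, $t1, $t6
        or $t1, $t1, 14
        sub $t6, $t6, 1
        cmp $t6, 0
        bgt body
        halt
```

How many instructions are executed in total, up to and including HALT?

24

$t1=11
$t0=8
$t6=4
$t1=11&4=0
$t1=0|14=14
$t6=4-1=3
cmp $t6, 0  (cmp 3,0)
bgt body: taken
$t1=14&3=2
$t1=2|14=14
$t6=3-1=2
cmp $t6, 0  (cmp 2,0)
bgt body: taken
$t1=14&2=2
$t1=2|14=14
$t6=2-1=1
cmp $t6, 0  (cmp 1,0)
bgt body: taken
$t1=14&1=0
$t1=0|14=14
$t6=1-1=0
cmp $t6, 0  (cmp 0,0)
bgt body: not taken
halt.
Total executed instructions: 24.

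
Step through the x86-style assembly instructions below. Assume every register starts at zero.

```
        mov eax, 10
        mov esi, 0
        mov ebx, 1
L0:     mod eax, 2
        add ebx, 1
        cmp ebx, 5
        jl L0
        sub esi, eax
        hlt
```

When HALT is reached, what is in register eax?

0

after mov eax, 10: eax=10
after mov esi, 0: esi=0
after mov ebx, 1: ebx=1
after mod eax, 2: eax=10%2=0
after add ebx, 1: ebx=1+1=2
cmp ebx, 5  (cmp 2,5)
jl L0: taken
after mod eax, 2: eax=0%2=0
after add ebx, 1: ebx=2+1=3
cmp ebx, 5  (cmp 3,5)
jl L0: taken
after mod eax, 2: eax=0%2=0
after add ebx, 1: ebx=3+1=4
cmp ebx, 5  (cmp 4,5)
jl L0: taken
after mod eax, 2: eax=0%2=0
after add ebx, 1: ebx=4+1=5
cmp ebx, 5  (cmp 5,5)
jl L0: not taken
after sub esi, eax: esi=0-0=0
halt.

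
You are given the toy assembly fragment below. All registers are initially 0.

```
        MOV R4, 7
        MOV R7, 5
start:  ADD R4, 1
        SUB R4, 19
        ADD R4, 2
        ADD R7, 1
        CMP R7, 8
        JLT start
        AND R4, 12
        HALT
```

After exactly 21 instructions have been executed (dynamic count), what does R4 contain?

MOV R4, 7 → R4=7
MOV R7, 5 → R7=5
ADD R4, 1 → R4=7+1=8
SUB R4, 19 → R4=8-19=-11
ADD R4, 2 → R4=(-11)+2=-9
ADD R7, 1 → R7=5+1=6
CMP R7, 8  (cmp 6,8)
JLT start: taken
ADD R4, 1 → R4=(-9)+1=-8
SUB R4, 19 → R4=(-8)-19=-27
ADD R4, 2 → R4=(-27)+2=-25
ADD R7, 1 → R7=6+1=7
CMP R7, 8  (cmp 7,8)
JLT start: taken
ADD R4, 1 → R4=(-25)+1=-24
SUB R4, 19 → R4=(-24)-19=-43
ADD R4, 2 → R4=(-43)+2=-41
ADD R7, 1 → R7=7+1=8
CMP R7, 8  (cmp 8,8)
JLT start: not taken
AND R4, 12 → R4=(-41)&12=4
After step 21: R4 = 4.

4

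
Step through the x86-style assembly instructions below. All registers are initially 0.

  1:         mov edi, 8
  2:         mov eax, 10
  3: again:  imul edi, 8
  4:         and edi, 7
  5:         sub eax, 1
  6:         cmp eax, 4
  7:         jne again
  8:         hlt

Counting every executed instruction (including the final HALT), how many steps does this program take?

edi=8
eax=10
edi=8*8=64
edi=64&7=0
eax=10-1=9
cmp eax, 4  (cmp 9,4)
jne again: taken
edi=0*8=0
edi=0&7=0
eax=9-1=8
cmp eax, 4  (cmp 8,4)
jne again: taken
edi=0*8=0
edi=0&7=0
eax=8-1=7
cmp eax, 4  (cmp 7,4)
jne again: taken
edi=0*8=0
edi=0&7=0
eax=7-1=6
cmp eax, 4  (cmp 6,4)
jne again: taken
edi=0*8=0
edi=0&7=0
eax=6-1=5
cmp eax, 4  (cmp 5,4)
jne again: taken
edi=0*8=0
edi=0&7=0
eax=5-1=4
cmp eax, 4  (cmp 4,4)
jne again: not taken
halt.
Total executed instructions: 33.

33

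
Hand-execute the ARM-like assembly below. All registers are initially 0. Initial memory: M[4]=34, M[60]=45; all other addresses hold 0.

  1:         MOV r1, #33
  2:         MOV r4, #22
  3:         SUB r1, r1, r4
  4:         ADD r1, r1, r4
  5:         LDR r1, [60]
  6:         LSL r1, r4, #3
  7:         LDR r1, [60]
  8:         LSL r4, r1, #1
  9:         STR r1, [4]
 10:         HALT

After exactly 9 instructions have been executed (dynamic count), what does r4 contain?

90

MOV r1, #33 → r1=33
MOV r4, #22 → r4=22
SUB r1, r1, r4 → r1=33-22=11
ADD r1, r1, r4 → r1=11+22=33
LDR r1, [60] → r1=M[60]=45
LSL r1, r4, #3 → r1=22<<3=176
LDR r1, [60] → r1=M[60]=45
LSL r4, r1, #1 → r4=45<<1=90
STR r1, [4] → M[4]=45
After step 9: r4 = 90.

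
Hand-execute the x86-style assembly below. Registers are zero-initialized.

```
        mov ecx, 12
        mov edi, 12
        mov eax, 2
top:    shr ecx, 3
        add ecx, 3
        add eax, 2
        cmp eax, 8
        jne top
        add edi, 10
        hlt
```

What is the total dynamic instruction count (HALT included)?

20

after mov ecx, 12: ecx=12
after mov edi, 12: edi=12
after mov eax, 2: eax=2
after shr ecx, 3: ecx=12>>3=1
after add ecx, 3: ecx=1+3=4
after add eax, 2: eax=2+2=4
cmp eax, 8  (cmp 4,8)
jne top: taken
after shr ecx, 3: ecx=4>>3=0
after add ecx, 3: ecx=0+3=3
after add eax, 2: eax=4+2=6
cmp eax, 8  (cmp 6,8)
jne top: taken
after shr ecx, 3: ecx=3>>3=0
after add ecx, 3: ecx=0+3=3
after add eax, 2: eax=6+2=8
cmp eax, 8  (cmp 8,8)
jne top: not taken
after add edi, 10: edi=12+10=22
halt.
Total executed instructions: 20.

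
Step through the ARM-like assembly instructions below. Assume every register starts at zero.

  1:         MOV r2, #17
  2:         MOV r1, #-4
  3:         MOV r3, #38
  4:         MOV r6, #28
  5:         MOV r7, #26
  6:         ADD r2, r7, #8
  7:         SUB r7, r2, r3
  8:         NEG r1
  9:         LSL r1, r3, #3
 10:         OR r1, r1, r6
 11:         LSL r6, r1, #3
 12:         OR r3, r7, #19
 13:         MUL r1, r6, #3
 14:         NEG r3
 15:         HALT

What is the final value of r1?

7584

after MOV r2, #17: r2=17
after MOV r1, #-4: r1=-4
after MOV r3, #38: r3=38
after MOV r6, #28: r6=28
after MOV r7, #26: r7=26
after ADD r2, r7, #8: r2=26+8=34
after SUB r7, r2, r3: r7=34-38=-4
after NEG r1: r1=-(-4)=4
after LSL r1, r3, #3: r1=38<<3=304
after OR r1, r1, r6: r1=304|28=316
after LSL r6, r1, #3: r6=316<<3=2528
after OR r3, r7, #19: r3=(-4)|19=-1
after MUL r1, r6, #3: r1=2528*3=7584
after NEG r3: r3=-(-1)=1
halt.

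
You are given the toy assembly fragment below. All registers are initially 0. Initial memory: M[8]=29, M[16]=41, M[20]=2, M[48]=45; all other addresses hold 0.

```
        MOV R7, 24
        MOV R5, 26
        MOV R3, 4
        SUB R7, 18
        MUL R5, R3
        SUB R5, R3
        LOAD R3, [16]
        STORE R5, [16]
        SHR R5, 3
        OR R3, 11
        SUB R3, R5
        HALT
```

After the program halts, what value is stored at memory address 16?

R7=24
R5=26
R3=4
R7=24-18=6
R5=26*4=104
R5=104-4=100
R3=M[16]=41
STORE R5, [16] → M[16]=100
R5=100>>3=12
R3=41|11=43
R3=43-12=31
halt.

100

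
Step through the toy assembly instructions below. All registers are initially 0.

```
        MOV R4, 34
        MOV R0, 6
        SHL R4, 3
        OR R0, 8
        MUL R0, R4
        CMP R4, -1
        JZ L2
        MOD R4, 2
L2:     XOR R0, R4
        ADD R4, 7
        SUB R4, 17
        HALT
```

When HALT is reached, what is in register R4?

-10

R4=34
R0=6
R4=34<<3=272
R0=6|8=14
R0=14*272=3808
CMP R4, -1  (cmp 272,-1)
JZ L2: not taken
R4=272%2=0
R0=3808^0=3808
R4=0+7=7
R4=7-17=-10
halt.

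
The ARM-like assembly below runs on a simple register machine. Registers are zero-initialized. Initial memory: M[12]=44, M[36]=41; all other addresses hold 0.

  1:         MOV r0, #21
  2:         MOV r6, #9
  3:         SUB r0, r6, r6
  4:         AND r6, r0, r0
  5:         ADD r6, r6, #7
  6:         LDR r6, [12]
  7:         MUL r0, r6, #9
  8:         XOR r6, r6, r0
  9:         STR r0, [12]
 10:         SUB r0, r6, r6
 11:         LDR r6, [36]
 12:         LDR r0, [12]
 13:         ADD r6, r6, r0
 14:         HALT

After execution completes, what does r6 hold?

after MOV r0, #21: r0=21
after MOV r6, #9: r6=9
after SUB r0, r6, r6: r0=9-9=0
after AND r6, r0, r0: r6=0&0=0
after ADD r6, r6, #7: r6=0+7=7
after LDR r6, [12]: r6=M[12]=44
after MUL r0, r6, #9: r0=44*9=396
after XOR r6, r6, r0: r6=44^396=416
STR r0, [12] → M[12]=396
after SUB r0, r6, r6: r0=416-416=0
after LDR r6, [36]: r6=M[36]=41
after LDR r0, [12]: r0=M[12]=396
after ADD r6, r6, r0: r6=41+396=437
halt.

437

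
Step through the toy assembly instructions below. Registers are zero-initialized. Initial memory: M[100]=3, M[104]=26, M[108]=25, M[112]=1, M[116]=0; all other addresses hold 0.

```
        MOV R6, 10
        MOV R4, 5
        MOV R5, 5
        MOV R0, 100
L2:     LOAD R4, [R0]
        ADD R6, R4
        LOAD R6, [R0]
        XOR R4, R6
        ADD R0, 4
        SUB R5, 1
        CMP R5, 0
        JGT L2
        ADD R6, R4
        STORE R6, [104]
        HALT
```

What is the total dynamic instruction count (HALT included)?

47

after MOV R6, 10: R6=10
after MOV R4, 5: R4=5
after MOV R5, 5: R5=5
after MOV R0, 100: R0=100
after LOAD R4, [R0]: R4=M[100]=3
after ADD R6, R4: R6=10+3=13
after LOAD R6, [R0]: R6=M[100]=3
after XOR R4, R6: R4=3^3=0
after ADD R0, 4: R0=100+4=104
after SUB R5, 1: R5=5-1=4
CMP R5, 0  (cmp 4,0)
JGT L2: taken
after LOAD R4, [R0]: R4=M[104]=26
after ADD R6, R4: R6=3+26=29
after LOAD R6, [R0]: R6=M[104]=26
after XOR R4, R6: R4=26^26=0
after ADD R0, 4: R0=104+4=108
after SUB R5, 1: R5=4-1=3
CMP R5, 0  (cmp 3,0)
JGT L2: taken
after LOAD R4, [R0]: R4=M[108]=25
after ADD R6, R4: R6=26+25=51
after LOAD R6, [R0]: R6=M[108]=25
after XOR R4, R6: R4=25^25=0
after ADD R0, 4: R0=108+4=112
after SUB R5, 1: R5=3-1=2
CMP R5, 0  (cmp 2,0)
JGT L2: taken
after LOAD R4, [R0]: R4=M[112]=1
after ADD R6, R4: R6=25+1=26
after LOAD R6, [R0]: R6=M[112]=1
after XOR R4, R6: R4=1^1=0
after ADD R0, 4: R0=112+4=116
after SUB R5, 1: R5=2-1=1
CMP R5, 0  (cmp 1,0)
JGT L2: taken
after LOAD R4, [R0]: R4=M[116]=0
after ADD R6, R4: R6=1+0=1
after LOAD R6, [R0]: R6=M[116]=0
after XOR R4, R6: R4=0^0=0
after ADD R0, 4: R0=116+4=120
after SUB R5, 1: R5=1-1=0
CMP R5, 0  (cmp 0,0)
JGT L2: not taken
after ADD R6, R4: R6=0+0=0
STORE R6, [104] → M[104]=0
halt.
Total executed instructions: 47.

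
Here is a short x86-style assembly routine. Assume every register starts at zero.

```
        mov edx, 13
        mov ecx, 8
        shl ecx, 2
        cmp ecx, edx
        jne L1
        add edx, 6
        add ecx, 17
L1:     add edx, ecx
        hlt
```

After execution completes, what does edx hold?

45

edx=13
ecx=8
ecx=8<<2=32
cmp ecx, edx  (cmp 32,13)
jne L1: taken
edx=13+32=45
halt.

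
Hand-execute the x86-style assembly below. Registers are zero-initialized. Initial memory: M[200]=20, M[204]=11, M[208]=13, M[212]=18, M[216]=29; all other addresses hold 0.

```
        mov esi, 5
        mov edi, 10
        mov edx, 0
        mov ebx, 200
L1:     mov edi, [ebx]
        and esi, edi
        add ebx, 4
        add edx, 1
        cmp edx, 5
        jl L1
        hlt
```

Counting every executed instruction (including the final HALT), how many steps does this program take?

35

after mov esi, 5: esi=5
after mov edi, 10: edi=10
after mov edx, 0: edx=0
after mov ebx, 200: ebx=200
after mov edi, [ebx]: edi=M[200]=20
after and esi, edi: esi=5&20=4
after add ebx, 4: ebx=200+4=204
after add edx, 1: edx=0+1=1
cmp edx, 5  (cmp 1,5)
jl L1: taken
after mov edi, [ebx]: edi=M[204]=11
after and esi, edi: esi=4&11=0
after add ebx, 4: ebx=204+4=208
after add edx, 1: edx=1+1=2
cmp edx, 5  (cmp 2,5)
jl L1: taken
after mov edi, [ebx]: edi=M[208]=13
after and esi, edi: esi=0&13=0
after add ebx, 4: ebx=208+4=212
after add edx, 1: edx=2+1=3
cmp edx, 5  (cmp 3,5)
jl L1: taken
after mov edi, [ebx]: edi=M[212]=18
after and esi, edi: esi=0&18=0
after add ebx, 4: ebx=212+4=216
after add edx, 1: edx=3+1=4
cmp edx, 5  (cmp 4,5)
jl L1: taken
after mov edi, [ebx]: edi=M[216]=29
after and esi, edi: esi=0&29=0
after add ebx, 4: ebx=216+4=220
after add edx, 1: edx=4+1=5
cmp edx, 5  (cmp 5,5)
jl L1: not taken
halt.
Total executed instructions: 35.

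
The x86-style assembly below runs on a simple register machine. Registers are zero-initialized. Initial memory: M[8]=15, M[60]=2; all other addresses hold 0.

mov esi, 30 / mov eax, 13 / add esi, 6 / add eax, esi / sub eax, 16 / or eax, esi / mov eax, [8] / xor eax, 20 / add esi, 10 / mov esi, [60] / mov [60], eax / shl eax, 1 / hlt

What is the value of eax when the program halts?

esi=30
eax=13
esi=30+6=36
eax=13+36=49
eax=49-16=33
eax=33|36=37
eax=M[8]=15
eax=15^20=27
esi=36+10=46
esi=M[60]=2
mov [60], eax → M[60]=27
eax=27<<1=54
halt.

54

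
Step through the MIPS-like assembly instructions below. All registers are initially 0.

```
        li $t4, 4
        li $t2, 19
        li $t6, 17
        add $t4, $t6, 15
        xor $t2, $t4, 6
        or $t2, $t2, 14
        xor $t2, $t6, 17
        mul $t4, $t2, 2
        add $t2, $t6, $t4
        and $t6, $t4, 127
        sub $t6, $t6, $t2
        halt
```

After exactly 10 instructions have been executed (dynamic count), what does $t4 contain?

li $t4, 4 → $t4=4
li $t2, 19 → $t2=19
li $t6, 17 → $t6=17
add $t4, $t6, 15 → $t4=17+15=32
xor $t2, $t4, 6 → $t2=32^6=38
or $t2, $t2, 14 → $t2=38|14=46
xor $t2, $t6, 17 → $t2=17^17=0
mul $t4, $t2, 2 → $t4=0*2=0
add $t2, $t6, $t4 → $t2=17+0=17
and $t6, $t4, 127 → $t6=0&127=0
After step 10: $t4 = 0.

0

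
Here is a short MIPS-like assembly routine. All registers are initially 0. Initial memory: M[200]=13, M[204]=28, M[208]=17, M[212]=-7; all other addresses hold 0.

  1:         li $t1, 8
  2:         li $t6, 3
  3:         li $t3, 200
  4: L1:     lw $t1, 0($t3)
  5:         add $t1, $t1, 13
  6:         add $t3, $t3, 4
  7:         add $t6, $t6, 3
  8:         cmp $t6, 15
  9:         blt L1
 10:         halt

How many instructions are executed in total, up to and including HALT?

after li $t1, 8: $t1=8
after li $t6, 3: $t6=3
after li $t3, 200: $t3=200
after lw $t1, 0($t3): $t1=M[200]=13
after add $t1, $t1, 13: $t1=13+13=26
after add $t3, $t3, 4: $t3=200+4=204
after add $t6, $t6, 3: $t6=3+3=6
cmp $t6, 15  (cmp 6,15)
blt L1: taken
after lw $t1, 0($t3): $t1=M[204]=28
after add $t1, $t1, 13: $t1=28+13=41
after add $t3, $t3, 4: $t3=204+4=208
after add $t6, $t6, 3: $t6=6+3=9
cmp $t6, 15  (cmp 9,15)
blt L1: taken
after lw $t1, 0($t3): $t1=M[208]=17
after add $t1, $t1, 13: $t1=17+13=30
after add $t3, $t3, 4: $t3=208+4=212
after add $t6, $t6, 3: $t6=9+3=12
cmp $t6, 15  (cmp 12,15)
blt L1: taken
after lw $t1, 0($t3): $t1=M[212]=-7
after add $t1, $t1, 13: $t1=(-7)+13=6
after add $t3, $t3, 4: $t3=212+4=216
after add $t6, $t6, 3: $t6=12+3=15
cmp $t6, 15  (cmp 15,15)
blt L1: not taken
halt.
Total executed instructions: 28.

28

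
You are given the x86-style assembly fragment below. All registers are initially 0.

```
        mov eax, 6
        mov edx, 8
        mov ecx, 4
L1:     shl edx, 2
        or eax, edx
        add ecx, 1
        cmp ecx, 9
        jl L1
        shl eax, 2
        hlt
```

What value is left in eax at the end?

43672

eax=6
edx=8
ecx=4
edx=8<<2=32
eax=6|32=38
ecx=4+1=5
cmp ecx, 9  (cmp 5,9)
jl L1: taken
edx=32<<2=128
eax=38|128=166
ecx=5+1=6
cmp ecx, 9  (cmp 6,9)
jl L1: taken
edx=128<<2=512
eax=166|512=678
ecx=6+1=7
cmp ecx, 9  (cmp 7,9)
jl L1: taken
edx=512<<2=2048
eax=678|2048=2726
ecx=7+1=8
cmp ecx, 9  (cmp 8,9)
jl L1: taken
edx=2048<<2=8192
eax=2726|8192=10918
ecx=8+1=9
cmp ecx, 9  (cmp 9,9)
jl L1: not taken
eax=10918<<2=43672
halt.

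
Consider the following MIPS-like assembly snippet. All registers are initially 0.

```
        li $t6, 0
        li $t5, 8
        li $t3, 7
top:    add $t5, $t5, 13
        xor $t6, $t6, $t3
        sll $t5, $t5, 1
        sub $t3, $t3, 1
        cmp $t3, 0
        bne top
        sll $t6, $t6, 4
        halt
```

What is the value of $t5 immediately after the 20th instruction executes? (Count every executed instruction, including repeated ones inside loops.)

$t6=0
$t5=8
$t3=7
$t5=8+13=21
$t6=0^7=7
$t5=21<<1=42
$t3=7-1=6
cmp $t3, 0  (cmp 6,0)
bne top: taken
$t5=42+13=55
$t6=7^6=1
$t5=55<<1=110
$t3=6-1=5
cmp $t3, 0  (cmp 5,0)
bne top: taken
$t5=110+13=123
$t6=1^5=4
$t5=123<<1=246
$t3=5-1=4
cmp $t3, 0  (cmp 4,0)
After step 20: $t5 = 246.

246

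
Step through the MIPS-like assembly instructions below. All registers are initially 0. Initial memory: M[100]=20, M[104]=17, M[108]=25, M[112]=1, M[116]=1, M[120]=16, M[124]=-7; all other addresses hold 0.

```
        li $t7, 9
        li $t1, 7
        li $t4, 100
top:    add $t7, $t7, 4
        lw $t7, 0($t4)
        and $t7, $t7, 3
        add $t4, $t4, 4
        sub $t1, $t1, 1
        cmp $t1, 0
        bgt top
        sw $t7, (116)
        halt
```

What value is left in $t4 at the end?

li $t7, 9 → $t7=9
li $t1, 7 → $t1=7
li $t4, 100 → $t4=100
add $t7, $t7, 4 → $t7=9+4=13
lw $t7, 0($t4) → $t7=M[100]=20
and $t7, $t7, 3 → $t7=20&3=0
add $t4, $t4, 4 → $t4=100+4=104
sub $t1, $t1, 1 → $t1=7-1=6
cmp $t1, 0  (cmp 6,0)
bgt top: taken
add $t7, $t7, 4 → $t7=0+4=4
lw $t7, 0($t4) → $t7=M[104]=17
and $t7, $t7, 3 → $t7=17&3=1
add $t4, $t4, 4 → $t4=104+4=108
sub $t1, $t1, 1 → $t1=6-1=5
cmp $t1, 0  (cmp 5,0)
bgt top: taken
add $t7, $t7, 4 → $t7=1+4=5
lw $t7, 0($t4) → $t7=M[108]=25
and $t7, $t7, 3 → $t7=25&3=1
add $t4, $t4, 4 → $t4=108+4=112
sub $t1, $t1, 1 → $t1=5-1=4
cmp $t1, 0  (cmp 4,0)
bgt top: taken
add $t7, $t7, 4 → $t7=1+4=5
lw $t7, 0($t4) → $t7=M[112]=1
and $t7, $t7, 3 → $t7=1&3=1
add $t4, $t4, 4 → $t4=112+4=116
sub $t1, $t1, 1 → $t1=4-1=3
cmp $t1, 0  (cmp 3,0)
bgt top: taken
add $t7, $t7, 4 → $t7=1+4=5
lw $t7, 0($t4) → $t7=M[116]=1
and $t7, $t7, 3 → $t7=1&3=1
add $t4, $t4, 4 → $t4=116+4=120
sub $t1, $t1, 1 → $t1=3-1=2
cmp $t1, 0  (cmp 2,0)
bgt top: taken
add $t7, $t7, 4 → $t7=1+4=5
lw $t7, 0($t4) → $t7=M[120]=16
and $t7, $t7, 3 → $t7=16&3=0
add $t4, $t4, 4 → $t4=120+4=124
sub $t1, $t1, 1 → $t1=2-1=1
cmp $t1, 0  (cmp 1,0)
bgt top: taken
add $t7, $t7, 4 → $t7=0+4=4
lw $t7, 0($t4) → $t7=M[124]=-7
and $t7, $t7, 3 → $t7=(-7)&3=1
add $t4, $t4, 4 → $t4=124+4=128
sub $t1, $t1, 1 → $t1=1-1=0
cmp $t1, 0  (cmp 0,0)
bgt top: not taken
sw $t7, (116) → M[116]=1
halt.

128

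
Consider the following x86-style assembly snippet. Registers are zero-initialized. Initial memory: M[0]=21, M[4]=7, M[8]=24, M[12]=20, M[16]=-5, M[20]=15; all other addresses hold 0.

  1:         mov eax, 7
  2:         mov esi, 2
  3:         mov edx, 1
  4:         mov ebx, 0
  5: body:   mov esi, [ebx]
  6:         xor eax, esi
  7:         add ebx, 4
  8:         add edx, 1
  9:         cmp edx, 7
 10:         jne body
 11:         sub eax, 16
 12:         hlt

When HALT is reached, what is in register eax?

eax=7
esi=2
edx=1
ebx=0
esi=M[0]=21
eax=7^21=18
ebx=0+4=4
edx=1+1=2
cmp edx, 7  (cmp 2,7)
jne body: taken
esi=M[4]=7
eax=18^7=21
ebx=4+4=8
edx=2+1=3
cmp edx, 7  (cmp 3,7)
jne body: taken
esi=M[8]=24
eax=21^24=13
ebx=8+4=12
edx=3+1=4
cmp edx, 7  (cmp 4,7)
jne body: taken
esi=M[12]=20
eax=13^20=25
ebx=12+4=16
edx=4+1=5
cmp edx, 7  (cmp 5,7)
jne body: taken
esi=M[16]=-5
eax=25^(-5)=-30
ebx=16+4=20
edx=5+1=6
cmp edx, 7  (cmp 6,7)
jne body: taken
esi=M[20]=15
eax=(-30)^15=-19
ebx=20+4=24
edx=6+1=7
cmp edx, 7  (cmp 7,7)
jne body: not taken
eax=(-19)-16=-35
halt.

-35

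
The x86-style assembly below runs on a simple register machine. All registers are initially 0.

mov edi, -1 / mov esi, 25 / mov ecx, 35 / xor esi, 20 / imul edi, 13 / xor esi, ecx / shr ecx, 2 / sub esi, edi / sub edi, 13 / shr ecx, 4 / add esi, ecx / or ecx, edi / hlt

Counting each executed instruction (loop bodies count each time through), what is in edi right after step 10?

-26

after mov edi, -1: edi=-1
after mov esi, 25: esi=25
after mov ecx, 35: ecx=35
after xor esi, 20: esi=25^20=13
after imul edi, 13: edi=(-1)*13=-13
after xor esi, ecx: esi=13^35=46
after shr ecx, 2: ecx=35>>2=8
after sub esi, edi: esi=46-(-13)=59
after sub edi, 13: edi=(-13)-13=-26
after shr ecx, 4: ecx=8>>4=0
After step 10: edi = -26.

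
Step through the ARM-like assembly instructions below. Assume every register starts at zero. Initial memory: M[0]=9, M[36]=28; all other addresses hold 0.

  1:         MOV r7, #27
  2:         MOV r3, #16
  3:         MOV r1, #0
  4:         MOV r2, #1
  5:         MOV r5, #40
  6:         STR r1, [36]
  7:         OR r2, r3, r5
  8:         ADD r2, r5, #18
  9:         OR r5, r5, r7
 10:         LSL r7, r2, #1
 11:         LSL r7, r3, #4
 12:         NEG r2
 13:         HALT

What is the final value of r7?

256

r7=27
r3=16
r1=0
r2=1
r5=40
STR r1, [36] → M[36]=0
r2=16|40=56
r2=40+18=58
r5=40|27=59
r7=58<<1=116
r7=16<<4=256
r2=-(58)=-58
halt.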